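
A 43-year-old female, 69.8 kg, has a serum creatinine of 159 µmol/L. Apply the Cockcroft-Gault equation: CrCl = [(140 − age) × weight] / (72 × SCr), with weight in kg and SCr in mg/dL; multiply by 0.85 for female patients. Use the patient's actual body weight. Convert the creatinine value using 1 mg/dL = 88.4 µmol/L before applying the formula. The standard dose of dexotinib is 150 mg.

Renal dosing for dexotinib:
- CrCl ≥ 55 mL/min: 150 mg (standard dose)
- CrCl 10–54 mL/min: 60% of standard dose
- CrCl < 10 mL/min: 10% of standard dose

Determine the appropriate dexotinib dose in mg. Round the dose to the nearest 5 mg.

90 mg

SCr = 159 / 88.4 = 1.799 mg/dL
CrCl = (140 − 43) × 69.8 / (72 × 1.799) × 0.85 = 6770.6 / 129.53 × 0.85 ≈ 44.4 mL/min
CrCl ≈ 44 mL/min → bracket 10–54 mL/min.
60% of 150 mg = 90 mg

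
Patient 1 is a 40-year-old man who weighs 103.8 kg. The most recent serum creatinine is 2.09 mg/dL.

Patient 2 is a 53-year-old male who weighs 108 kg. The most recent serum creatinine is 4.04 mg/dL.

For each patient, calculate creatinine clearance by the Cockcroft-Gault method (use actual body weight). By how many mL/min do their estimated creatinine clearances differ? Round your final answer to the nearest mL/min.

Patient 1: CrCl = (140 − 40) × 103.8 / (72 × 2.09) = 10380.0 / 150.48 ≈ 69.0 mL/min
Patient 2: CrCl = (140 − 53) × 108 / (72 × 4.04) = 9396.0 / 290.88 ≈ 32.3 mL/min
|69.0 − 32.3| = 36.7 mL/min

37 mL/min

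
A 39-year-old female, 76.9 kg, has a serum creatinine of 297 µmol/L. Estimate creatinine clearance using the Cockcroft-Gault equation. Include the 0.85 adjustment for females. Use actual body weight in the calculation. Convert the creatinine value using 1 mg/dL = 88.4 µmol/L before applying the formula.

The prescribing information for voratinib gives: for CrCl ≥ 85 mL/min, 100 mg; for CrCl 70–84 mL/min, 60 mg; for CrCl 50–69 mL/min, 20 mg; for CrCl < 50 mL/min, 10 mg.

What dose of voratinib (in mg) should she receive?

10 mg

SCr = 297 / 88.4 = 3.36 mg/dL
CrCl = (140 − 39) × 76.9 / (72 × 3.36) × 0.85 = 7766.9 / 241.92 × 0.85 ≈ 27.3 mL/min
CrCl ≈ 27 mL/min → bracket < 50 mL/min.
Dose for this bracket: 10 mg.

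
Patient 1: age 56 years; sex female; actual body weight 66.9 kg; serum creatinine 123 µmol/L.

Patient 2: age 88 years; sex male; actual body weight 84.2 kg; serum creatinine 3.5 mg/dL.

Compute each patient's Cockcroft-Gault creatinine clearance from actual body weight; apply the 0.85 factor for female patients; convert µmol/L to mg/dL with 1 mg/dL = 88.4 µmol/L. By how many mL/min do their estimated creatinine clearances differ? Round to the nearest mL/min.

Patient 1: SCr = 123 / 88.4 = 1.391 mg/dL
Patient 1: CrCl = (140 − 56) × 66.9 / (72 × 1.391) × 0.85 = 5619.6 / 100.15 × 0.85 ≈ 47.7 mL/min
Patient 2: CrCl = (140 − 88) × 84.2 / (72 × 3.5) = 4378.4 / 252.00 ≈ 17.4 mL/min
|47.7 − 17.4| = 30.3 mL/min

30 mL/min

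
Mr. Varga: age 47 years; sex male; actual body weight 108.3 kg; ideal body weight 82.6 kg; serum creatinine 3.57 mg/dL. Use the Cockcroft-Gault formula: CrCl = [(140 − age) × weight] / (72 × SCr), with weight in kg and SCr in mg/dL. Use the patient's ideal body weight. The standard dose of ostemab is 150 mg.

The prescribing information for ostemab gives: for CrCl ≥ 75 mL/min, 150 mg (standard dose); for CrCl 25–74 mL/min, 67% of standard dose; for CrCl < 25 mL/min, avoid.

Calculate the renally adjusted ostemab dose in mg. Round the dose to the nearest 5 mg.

CrCl = (140 − 47) × 82.6 / (72 × 3.57) = 7681.8 / 257.04 ≈ 29.9 mL/min
CrCl ≈ 30 mL/min → bracket 25–74 mL/min.
67% of 150 mg = 100.5 mg → 100 mg

100 mg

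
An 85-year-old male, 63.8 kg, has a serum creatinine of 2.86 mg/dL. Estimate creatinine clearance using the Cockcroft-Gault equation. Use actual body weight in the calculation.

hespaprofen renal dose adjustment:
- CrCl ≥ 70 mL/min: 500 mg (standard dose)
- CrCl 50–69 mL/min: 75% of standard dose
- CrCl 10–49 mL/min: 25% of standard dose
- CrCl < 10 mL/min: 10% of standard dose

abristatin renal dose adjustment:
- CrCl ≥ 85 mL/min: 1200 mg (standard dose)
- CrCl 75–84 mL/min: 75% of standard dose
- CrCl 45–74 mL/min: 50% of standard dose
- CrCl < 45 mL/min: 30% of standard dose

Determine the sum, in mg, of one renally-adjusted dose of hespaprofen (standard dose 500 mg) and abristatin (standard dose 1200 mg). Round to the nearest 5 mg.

485 mg

CrCl = (140 − 85) × 63.8 / (72 × 2.86) = 3509.0 / 205.92 ≈ 17.0 mL/min
CrCl ≈ 17 mL/min.
hespaprofen: 10–49 mL/min → 25% of 500 mg = 125 mg.
abristatin: < 45 mL/min → 30% of 1200 mg = 360 mg.
Total = 125 + 360 = 485 mg.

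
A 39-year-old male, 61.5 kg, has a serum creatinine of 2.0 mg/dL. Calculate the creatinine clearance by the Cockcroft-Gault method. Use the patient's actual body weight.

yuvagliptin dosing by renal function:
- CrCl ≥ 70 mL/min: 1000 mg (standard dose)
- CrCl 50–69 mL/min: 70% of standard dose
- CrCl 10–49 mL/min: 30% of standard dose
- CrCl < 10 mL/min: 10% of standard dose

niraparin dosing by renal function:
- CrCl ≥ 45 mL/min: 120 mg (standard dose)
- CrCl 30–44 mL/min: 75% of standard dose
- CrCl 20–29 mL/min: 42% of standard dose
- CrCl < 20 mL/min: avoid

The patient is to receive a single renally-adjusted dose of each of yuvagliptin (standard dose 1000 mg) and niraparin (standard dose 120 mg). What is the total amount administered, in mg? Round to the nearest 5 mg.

CrCl = (140 − 39) × 61.5 / (72 × 2) = 6211.5 / 144.00 ≈ 43.1 mL/min
CrCl ≈ 43 mL/min.
yuvagliptin: 10–49 mL/min → 30% of 1000 mg = 300 mg.
niraparin: 30–44 mL/min → 75% of 120 mg = 90 mg.
Total = 300 + 90 = 390 mg.

390 mg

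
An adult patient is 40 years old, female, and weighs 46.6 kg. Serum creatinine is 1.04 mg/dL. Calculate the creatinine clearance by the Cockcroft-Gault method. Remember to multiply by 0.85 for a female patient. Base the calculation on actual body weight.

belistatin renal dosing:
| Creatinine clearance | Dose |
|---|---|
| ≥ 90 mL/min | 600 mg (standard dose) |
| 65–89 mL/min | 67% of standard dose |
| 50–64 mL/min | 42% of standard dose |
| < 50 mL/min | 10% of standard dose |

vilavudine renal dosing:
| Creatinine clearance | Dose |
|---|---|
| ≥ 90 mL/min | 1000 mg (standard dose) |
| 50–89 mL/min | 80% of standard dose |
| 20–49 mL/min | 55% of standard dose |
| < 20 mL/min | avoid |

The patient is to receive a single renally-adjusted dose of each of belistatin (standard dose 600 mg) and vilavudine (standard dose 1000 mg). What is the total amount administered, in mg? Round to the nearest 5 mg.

1050 mg

CrCl = (140 − 40) × 46.6 / (72 × 1.04) × 0.85 = 4660.0 / 74.88 × 0.85 ≈ 52.9 mL/min
CrCl ≈ 53 mL/min.
belistatin: 50–64 mL/min → 42% of 600 mg = 252 mg.
vilavudine: 50–89 mL/min → 80% of 1000 mg = 800 mg.
Total = 252 + 800 = 1052 mg.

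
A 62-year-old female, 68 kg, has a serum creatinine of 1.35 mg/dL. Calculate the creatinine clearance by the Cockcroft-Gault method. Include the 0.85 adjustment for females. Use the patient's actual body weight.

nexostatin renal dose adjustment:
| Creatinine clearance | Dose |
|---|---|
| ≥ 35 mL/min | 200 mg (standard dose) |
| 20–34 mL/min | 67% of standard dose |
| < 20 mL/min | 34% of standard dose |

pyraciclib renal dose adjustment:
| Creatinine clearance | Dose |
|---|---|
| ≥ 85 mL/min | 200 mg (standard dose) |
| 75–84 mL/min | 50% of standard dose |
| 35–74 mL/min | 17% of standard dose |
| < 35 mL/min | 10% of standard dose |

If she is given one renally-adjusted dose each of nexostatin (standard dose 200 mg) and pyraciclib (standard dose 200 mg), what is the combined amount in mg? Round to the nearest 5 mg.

235 mg

CrCl = (140 − 62) × 68 / (72 × 1.35) × 0.85 = 5304.0 / 97.20 × 0.85 ≈ 46.4 mL/min
CrCl ≈ 46 mL/min.
nexostatin: ≥ 35 mL/min → 100% of 200 mg = 200 mg.
pyraciclib: 35–74 mL/min → 17% of 200 mg = 34 mg.
Total = 200 + 34 = 234 mg.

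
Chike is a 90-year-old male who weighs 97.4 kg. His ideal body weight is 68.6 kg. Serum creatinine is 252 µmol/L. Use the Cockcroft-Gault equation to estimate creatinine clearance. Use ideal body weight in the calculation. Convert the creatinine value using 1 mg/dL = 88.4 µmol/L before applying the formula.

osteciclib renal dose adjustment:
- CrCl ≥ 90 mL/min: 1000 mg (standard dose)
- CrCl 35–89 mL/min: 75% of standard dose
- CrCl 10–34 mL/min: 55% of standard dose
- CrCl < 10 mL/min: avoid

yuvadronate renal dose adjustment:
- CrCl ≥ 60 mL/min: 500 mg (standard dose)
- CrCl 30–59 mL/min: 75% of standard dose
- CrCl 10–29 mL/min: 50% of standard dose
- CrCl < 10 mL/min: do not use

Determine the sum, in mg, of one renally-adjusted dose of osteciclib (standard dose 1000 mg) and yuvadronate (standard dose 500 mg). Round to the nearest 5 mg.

SCr = 252 / 88.4 = 2.851 mg/dL
CrCl = (140 − 90) × 68.6 / (72 × 2.851) = 3430.0 / 205.27 ≈ 16.7 mL/min
CrCl ≈ 17 mL/min.
osteciclib: 10–34 mL/min → 55% of 1000 mg = 550 mg.
yuvadronate: 10–29 mL/min → 50% of 500 mg = 250 mg.
Total = 550 + 250 = 800 mg.

800 mg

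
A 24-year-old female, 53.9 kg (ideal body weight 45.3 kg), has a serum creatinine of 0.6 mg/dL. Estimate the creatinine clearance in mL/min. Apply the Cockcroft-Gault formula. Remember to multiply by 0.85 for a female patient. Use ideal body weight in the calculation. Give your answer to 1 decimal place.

103.4 mL/min

CrCl = (140 − 24) × 45.3 / (72 × 0.6) × 0.85 = 5254.8 / 43.20 × 0.85 ≈ 103.4 mL/min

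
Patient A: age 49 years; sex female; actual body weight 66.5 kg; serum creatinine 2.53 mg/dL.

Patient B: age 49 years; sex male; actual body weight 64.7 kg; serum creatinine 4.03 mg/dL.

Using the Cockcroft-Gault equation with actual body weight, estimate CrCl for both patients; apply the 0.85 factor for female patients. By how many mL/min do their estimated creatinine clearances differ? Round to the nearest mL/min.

Patient A: CrCl = (140 − 49) × 66.5 / (72 × 2.53) × 0.85 = 6051.5 / 182.16 × 0.85 ≈ 28.2 mL/min
Patient B: CrCl = (140 − 49) × 64.7 / (72 × 4.03) = 5887.7 / 290.16 ≈ 20.3 mL/min
|28.2 − 20.3| = 7.9 mL/min

8 mL/min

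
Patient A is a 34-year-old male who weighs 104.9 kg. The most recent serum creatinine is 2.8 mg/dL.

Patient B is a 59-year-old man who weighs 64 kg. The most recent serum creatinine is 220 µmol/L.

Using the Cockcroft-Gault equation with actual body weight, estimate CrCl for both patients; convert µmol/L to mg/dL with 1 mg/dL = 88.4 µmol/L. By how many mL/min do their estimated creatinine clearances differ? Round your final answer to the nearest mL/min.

Patient A: CrCl = (140 − 34) × 104.9 / (72 × 2.8) = 11119.4 / 201.60 ≈ 55.2 mL/min
Patient B: SCr = 220 / 88.4 = 2.489 mg/dL
Patient B: CrCl = (140 − 59) × 64 / (72 × 2.489) = 5184.0 / 179.21 ≈ 28.9 mL/min
|55.2 − 28.9| = 26.3 mL/min

26 mL/min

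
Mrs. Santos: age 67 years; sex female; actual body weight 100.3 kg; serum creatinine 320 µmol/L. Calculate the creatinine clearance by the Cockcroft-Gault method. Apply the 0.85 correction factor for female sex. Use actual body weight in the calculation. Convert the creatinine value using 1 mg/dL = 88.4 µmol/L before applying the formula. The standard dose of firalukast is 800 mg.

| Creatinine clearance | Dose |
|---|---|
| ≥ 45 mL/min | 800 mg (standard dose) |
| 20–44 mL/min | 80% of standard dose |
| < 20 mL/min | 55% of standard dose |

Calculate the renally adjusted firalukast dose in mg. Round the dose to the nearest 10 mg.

640 mg

SCr = 320 / 88.4 = 3.62 mg/dL
CrCl = (140 − 67) × 100.3 / (72 × 3.62) × 0.85 = 7321.9 / 260.64 × 0.85 ≈ 23.9 mL/min
CrCl ≈ 24 mL/min → bracket 20–44 mL/min.
80% of 800 mg = 640 mg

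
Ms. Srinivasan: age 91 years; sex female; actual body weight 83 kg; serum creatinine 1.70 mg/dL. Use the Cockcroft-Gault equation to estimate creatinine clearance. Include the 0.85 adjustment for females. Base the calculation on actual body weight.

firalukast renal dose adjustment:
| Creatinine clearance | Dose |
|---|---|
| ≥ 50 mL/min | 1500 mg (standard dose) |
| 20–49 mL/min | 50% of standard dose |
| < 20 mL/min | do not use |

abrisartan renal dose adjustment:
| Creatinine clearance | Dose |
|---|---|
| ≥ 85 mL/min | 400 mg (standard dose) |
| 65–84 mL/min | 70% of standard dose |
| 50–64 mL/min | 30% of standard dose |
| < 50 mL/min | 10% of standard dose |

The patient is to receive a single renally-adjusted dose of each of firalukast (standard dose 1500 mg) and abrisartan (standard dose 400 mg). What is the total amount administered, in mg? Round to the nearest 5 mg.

790 mg

CrCl = (140 − 91) × 83 / (72 × 1.7) × 0.85 = 4067.0 / 122.40 × 0.85 ≈ 28.2 mL/min
CrCl ≈ 28 mL/min.
firalukast: 20–49 mL/min → 50% of 1500 mg = 750 mg.
abrisartan: < 50 mL/min → 10% of 400 mg = 40 mg.
Total = 750 + 40 = 790 mg.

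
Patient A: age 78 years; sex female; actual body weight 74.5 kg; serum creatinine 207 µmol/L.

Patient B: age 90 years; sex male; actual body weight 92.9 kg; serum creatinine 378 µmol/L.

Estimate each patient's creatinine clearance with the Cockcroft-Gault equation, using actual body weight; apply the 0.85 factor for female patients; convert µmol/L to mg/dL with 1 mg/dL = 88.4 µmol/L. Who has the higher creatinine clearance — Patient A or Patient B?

Patient A: SCr = 207 / 88.4 = 2.342 mg/dL
Patient A: CrCl = (140 − 78) × 74.5 / (72 × 2.342) × 0.85 = 4619.0 / 168.62 × 0.85 ≈ 23.3 mL/min
Patient B: SCr = 378 / 88.4 = 4.276 mg/dL
Patient B: CrCl = (140 − 90) × 92.9 / (72 × 4.276) = 4645.0 / 307.87 ≈ 15.1 mL/min
23.3 vs 15.1 mL/min → Patient A is higher.

Patient A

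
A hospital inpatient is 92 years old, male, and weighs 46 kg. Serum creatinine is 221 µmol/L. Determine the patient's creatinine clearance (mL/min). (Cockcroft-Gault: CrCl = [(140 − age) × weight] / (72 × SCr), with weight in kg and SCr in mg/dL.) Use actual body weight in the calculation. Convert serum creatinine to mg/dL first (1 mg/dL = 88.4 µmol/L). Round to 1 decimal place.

12.3 mL/min

SCr = 221 / 88.4 = 2.5 mg/dL
CrCl = (140 − 92) × 46 / (72 × 2.5) = 2208.0 / 180.00 ≈ 12.3 mL/min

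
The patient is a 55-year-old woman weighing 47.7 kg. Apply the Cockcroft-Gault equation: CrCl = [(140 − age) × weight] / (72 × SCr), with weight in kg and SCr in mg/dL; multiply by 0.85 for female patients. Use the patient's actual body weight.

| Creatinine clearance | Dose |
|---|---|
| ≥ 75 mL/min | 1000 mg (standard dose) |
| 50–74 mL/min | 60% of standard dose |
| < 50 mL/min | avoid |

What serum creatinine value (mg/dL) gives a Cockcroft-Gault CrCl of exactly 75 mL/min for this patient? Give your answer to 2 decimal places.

Standard dose requires CrCl ≥ 75 mL/min.
Set (140 − 55) × 47.7 × 0.85 / (72 × SCr) = 75
SCr = (140 − 55) × 47.7 × 0.85 / (72 × 75) = 0.638 mg/dL

0.64 mg/dL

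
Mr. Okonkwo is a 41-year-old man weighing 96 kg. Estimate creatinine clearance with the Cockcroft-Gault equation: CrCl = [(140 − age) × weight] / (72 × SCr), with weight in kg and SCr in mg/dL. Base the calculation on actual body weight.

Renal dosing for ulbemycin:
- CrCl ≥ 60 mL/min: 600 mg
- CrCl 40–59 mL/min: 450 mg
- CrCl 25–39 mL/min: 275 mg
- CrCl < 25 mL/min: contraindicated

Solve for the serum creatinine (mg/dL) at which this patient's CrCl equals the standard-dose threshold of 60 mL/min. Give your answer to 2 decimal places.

2.20 mg/dL

Standard dose requires CrCl ≥ 60 mL/min.
Set (140 − 41) × 96 / (72 × SCr) = 60
SCr = (140 − 41) × 96 / (72 × 60) = 2.200 mg/dL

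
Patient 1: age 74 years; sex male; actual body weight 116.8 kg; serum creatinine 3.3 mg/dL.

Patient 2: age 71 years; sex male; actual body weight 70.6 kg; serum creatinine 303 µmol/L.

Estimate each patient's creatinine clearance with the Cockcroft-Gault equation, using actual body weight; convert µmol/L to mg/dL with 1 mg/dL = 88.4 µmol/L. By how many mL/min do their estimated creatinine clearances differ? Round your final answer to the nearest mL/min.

Patient 1: CrCl = (140 − 74) × 116.8 / (72 × 3.3) = 7708.8 / 237.60 ≈ 32.4 mL/min
Patient 2: SCr = 303 / 88.4 = 3.428 mg/dL
Patient 2: CrCl = (140 − 71) × 70.6 / (72 × 3.428) = 4871.4 / 246.82 ≈ 19.7 mL/min
|32.4 − 19.7| = 12.7 mL/min

13 mL/min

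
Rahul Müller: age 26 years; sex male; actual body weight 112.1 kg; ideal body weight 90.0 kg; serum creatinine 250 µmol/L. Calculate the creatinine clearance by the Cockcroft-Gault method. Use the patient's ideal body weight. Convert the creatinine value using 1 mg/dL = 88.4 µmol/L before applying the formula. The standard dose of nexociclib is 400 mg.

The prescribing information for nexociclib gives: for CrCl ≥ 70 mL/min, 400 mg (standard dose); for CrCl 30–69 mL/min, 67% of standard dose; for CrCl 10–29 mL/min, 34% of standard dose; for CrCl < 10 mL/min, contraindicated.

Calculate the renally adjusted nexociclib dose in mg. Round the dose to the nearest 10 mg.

SCr = 250 / 88.4 = 2.828 mg/dL
CrCl = (140 − 26) × 90 / (72 × 2.828) = 10260.0 / 203.62 ≈ 50.4 mL/min
CrCl ≈ 50 mL/min → bracket 30–69 mL/min.
67% of 400 mg = 268 mg → 270 mg

270 mg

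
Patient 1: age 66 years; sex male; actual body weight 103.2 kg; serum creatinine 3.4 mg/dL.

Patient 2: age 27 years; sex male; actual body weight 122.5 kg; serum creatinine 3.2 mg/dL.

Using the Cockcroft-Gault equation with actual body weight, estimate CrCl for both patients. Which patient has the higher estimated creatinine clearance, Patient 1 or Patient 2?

Patient 2

Patient 1: CrCl = (140 − 66) × 103.2 / (72 × 3.4) = 7636.8 / 244.80 ≈ 31.2 mL/min
Patient 2: CrCl = (140 − 27) × 122.5 / (72 × 3.2) = 13842.5 / 230.40 ≈ 60.1 mL/min
31.2 vs 60.1 mL/min → Patient 2 is higher.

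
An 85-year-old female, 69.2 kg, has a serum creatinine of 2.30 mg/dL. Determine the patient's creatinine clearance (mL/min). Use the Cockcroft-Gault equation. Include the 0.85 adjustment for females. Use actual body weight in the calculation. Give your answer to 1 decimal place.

CrCl = (140 − 85) × 69.2 / (72 × 2.3) × 0.85 = 3806.0 / 165.60 × 0.85 ≈ 19.5 mL/min

19.5 mL/min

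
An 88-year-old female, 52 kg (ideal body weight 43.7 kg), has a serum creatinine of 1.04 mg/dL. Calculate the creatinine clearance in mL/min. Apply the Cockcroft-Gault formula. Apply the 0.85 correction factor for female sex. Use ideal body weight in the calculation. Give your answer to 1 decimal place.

CrCl = (140 − 88) × 43.7 / (72 × 1.04) × 0.85 = 2272.4 / 74.88 × 0.85 ≈ 25.8 mL/min

25.8 mL/min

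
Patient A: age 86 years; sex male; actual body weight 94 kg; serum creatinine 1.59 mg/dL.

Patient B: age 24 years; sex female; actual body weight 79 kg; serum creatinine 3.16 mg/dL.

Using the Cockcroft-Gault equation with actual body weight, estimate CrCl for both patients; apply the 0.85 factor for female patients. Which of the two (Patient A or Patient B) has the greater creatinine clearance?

Patient A

Patient A: CrCl = (140 − 86) × 94 / (72 × 1.59) = 5076.0 / 114.48 ≈ 44.3 mL/min
Patient B: CrCl = (140 − 24) × 79 / (72 × 3.16) × 0.85 = 9164.0 / 227.52 × 0.85 ≈ 34.2 mL/min
44.3 vs 34.2 mL/min → Patient A is higher.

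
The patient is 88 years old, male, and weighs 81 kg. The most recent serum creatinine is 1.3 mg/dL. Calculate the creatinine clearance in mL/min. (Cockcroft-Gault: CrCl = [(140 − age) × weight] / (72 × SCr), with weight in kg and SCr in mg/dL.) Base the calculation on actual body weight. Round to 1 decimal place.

CrCl = (140 − 88) × 81 / (72 × 1.3) = 4212.0 / 93.60 ≈ 45.0 mL/min

45.0 mL/min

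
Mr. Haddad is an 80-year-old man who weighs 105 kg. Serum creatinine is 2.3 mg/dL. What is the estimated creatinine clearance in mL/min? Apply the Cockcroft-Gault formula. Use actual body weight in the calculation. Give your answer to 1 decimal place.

38.0 mL/min

CrCl = (140 − 80) × 105 / (72 × 2.3) = 6300.0 / 165.60 ≈ 38.0 mL/min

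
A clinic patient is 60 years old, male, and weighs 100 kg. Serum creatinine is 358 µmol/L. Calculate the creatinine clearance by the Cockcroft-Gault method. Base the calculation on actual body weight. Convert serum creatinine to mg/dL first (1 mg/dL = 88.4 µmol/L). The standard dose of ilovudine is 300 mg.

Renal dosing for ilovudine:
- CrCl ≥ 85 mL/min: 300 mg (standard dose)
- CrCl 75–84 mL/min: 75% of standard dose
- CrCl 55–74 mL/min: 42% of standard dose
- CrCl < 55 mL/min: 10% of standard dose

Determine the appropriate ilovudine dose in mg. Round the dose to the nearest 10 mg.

30 mg

SCr = 358 / 88.4 = 4.05 mg/dL
CrCl = (140 − 60) × 100 / (72 × 4.05) = 8000.0 / 291.60 ≈ 27.4 mL/min
CrCl ≈ 27 mL/min → bracket < 55 mL/min.
10% of 300 mg = 30 mg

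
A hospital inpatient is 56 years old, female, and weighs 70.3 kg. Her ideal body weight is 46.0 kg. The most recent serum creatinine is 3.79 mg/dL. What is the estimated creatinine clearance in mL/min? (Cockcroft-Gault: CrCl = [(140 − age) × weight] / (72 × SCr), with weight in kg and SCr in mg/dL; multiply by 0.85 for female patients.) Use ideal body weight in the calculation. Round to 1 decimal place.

CrCl = (140 − 56) × 46 / (72 × 3.79) × 0.85 = 3864.0 / 272.88 × 0.85 ≈ 12.0 mL/min

12.0 mL/min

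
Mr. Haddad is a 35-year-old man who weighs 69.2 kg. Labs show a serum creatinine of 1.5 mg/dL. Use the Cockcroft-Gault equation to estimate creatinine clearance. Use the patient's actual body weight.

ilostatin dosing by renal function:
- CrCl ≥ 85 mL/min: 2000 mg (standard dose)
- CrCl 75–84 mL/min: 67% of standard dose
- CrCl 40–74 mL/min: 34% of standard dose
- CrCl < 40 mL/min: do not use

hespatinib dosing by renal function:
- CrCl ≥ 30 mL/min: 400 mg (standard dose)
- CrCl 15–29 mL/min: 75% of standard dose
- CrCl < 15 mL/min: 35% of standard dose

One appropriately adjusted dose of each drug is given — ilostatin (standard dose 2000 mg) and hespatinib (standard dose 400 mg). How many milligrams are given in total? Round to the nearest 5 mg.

CrCl = (140 − 35) × 69.2 / (72 × 1.5) = 7266.0 / 108.00 ≈ 67.3 mL/min
CrCl ≈ 67 mL/min.
ilostatin: 40–74 mL/min → 34% of 2000 mg = 680 mg.
hespatinib: ≥ 30 mL/min → 100% of 400 mg = 400 mg.
Total = 680 + 400 = 1080 mg.

1080 mg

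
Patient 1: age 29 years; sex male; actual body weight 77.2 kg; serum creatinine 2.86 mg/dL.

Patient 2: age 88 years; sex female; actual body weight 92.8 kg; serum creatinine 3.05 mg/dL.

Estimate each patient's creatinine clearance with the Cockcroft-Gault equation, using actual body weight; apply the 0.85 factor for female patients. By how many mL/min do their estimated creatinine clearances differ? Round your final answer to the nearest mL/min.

Patient 1: CrCl = (140 − 29) × 77.2 / (72 × 2.86) = 8569.2 / 205.92 ≈ 41.6 mL/min
Patient 2: CrCl = (140 − 88) × 92.8 / (72 × 3.05) × 0.85 = 4825.6 / 219.60 × 0.85 ≈ 18.7 mL/min
|41.6 − 18.7| = 22.9 mL/min

23 mL/min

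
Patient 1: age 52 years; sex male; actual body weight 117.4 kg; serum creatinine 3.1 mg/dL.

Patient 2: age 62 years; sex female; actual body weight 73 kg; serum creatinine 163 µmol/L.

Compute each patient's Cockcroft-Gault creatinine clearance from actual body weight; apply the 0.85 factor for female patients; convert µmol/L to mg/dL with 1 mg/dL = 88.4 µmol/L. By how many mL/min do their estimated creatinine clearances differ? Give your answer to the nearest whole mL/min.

Patient 1: CrCl = (140 − 52) × 117.4 / (72 × 3.1) = 10331.2 / 223.20 ≈ 46.3 mL/min
Patient 2: SCr = 163 / 88.4 = 1.844 mg/dL
Patient 2: CrCl = (140 − 62) × 73 / (72 × 1.844) × 0.85 = 5694.0 / 132.77 × 0.85 ≈ 36.5 mL/min
|46.3 − 36.5| = 9.8 mL/min

10 mL/min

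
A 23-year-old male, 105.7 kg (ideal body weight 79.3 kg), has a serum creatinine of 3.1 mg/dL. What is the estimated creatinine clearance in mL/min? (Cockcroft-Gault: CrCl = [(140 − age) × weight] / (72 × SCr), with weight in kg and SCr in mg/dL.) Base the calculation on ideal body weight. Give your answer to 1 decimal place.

41.6 mL/min

CrCl = (140 − 23) × 79.3 / (72 × 3.1) = 9278.1 / 223.20 ≈ 41.6 mL/min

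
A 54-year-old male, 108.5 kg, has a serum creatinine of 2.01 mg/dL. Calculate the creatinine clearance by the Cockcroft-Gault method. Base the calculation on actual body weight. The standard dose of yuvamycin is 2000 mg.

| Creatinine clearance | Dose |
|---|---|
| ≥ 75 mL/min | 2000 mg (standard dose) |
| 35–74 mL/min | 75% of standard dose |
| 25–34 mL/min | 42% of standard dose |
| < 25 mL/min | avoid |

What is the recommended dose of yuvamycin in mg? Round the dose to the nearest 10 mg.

CrCl = (140 − 54) × 108.5 / (72 × 2.01) = 9331.0 / 144.72 ≈ 64.5 mL/min
CrCl ≈ 64 mL/min → bracket 35–74 mL/min.
75% of 2000 mg = 1500 mg

1500 mg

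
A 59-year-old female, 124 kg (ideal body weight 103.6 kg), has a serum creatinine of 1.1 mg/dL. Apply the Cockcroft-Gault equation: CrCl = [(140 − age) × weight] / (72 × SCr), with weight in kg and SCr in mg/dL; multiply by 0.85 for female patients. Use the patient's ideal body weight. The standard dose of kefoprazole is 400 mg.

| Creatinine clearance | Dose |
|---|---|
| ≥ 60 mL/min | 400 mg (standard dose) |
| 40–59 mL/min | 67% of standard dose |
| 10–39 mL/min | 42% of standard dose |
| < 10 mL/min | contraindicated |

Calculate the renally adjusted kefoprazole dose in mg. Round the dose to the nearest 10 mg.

400 mg

CrCl = (140 − 59) × 103.6 / (72 × 1.1) × 0.85 = 8391.6 / 79.20 × 0.85 ≈ 90.1 mL/min
CrCl ≈ 90 mL/min → bracket ≥ 60 mL/min.
100% of 400 mg = 400 mg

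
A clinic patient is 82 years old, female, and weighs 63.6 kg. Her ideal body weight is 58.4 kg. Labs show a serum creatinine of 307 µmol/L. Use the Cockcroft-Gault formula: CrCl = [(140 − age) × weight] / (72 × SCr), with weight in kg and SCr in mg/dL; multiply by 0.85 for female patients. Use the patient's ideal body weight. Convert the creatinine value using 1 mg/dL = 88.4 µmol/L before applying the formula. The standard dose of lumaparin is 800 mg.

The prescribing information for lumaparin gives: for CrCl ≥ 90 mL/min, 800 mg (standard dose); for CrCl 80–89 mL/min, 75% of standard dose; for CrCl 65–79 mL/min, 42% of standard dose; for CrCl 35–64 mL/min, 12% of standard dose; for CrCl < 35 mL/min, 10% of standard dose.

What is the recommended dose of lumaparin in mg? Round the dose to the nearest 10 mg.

SCr = 307 / 88.4 = 3.473 mg/dL
CrCl = (140 − 82) × 58.4 / (72 × 3.473) × 0.85 = 3387.2 / 250.06 × 0.85 ≈ 11.5 mL/min
CrCl ≈ 12 mL/min → bracket < 35 mL/min.
10% of 800 mg = 80 mg

80 mg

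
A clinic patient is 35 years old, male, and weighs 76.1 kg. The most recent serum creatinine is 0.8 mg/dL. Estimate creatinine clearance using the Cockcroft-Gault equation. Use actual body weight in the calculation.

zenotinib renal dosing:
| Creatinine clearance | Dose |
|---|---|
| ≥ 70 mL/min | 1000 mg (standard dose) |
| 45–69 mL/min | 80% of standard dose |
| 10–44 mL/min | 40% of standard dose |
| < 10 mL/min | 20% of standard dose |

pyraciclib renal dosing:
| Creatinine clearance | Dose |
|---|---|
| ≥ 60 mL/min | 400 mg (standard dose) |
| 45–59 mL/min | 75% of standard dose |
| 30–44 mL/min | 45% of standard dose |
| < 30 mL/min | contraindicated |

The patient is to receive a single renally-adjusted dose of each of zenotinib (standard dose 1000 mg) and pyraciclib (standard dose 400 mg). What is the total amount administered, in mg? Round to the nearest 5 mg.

CrCl = (140 − 35) × 76.1 / (72 × 0.8) = 7990.5 / 57.60 ≈ 138.7 mL/min
CrCl ≈ 139 mL/min.
zenotinib: ≥ 70 mL/min → 100% of 1000 mg = 1000 mg.
pyraciclib: ≥ 60 mL/min → 100% of 400 mg = 400 mg.
Total = 1000 + 400 = 1400 mg.

1400 mg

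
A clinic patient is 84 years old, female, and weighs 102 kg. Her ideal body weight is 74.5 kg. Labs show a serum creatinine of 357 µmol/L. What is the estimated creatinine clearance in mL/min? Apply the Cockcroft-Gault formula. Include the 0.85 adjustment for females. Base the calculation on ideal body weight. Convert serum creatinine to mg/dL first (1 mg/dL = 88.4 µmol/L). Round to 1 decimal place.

12.2 mL/min

SCr = 357 / 88.4 = 4.038 mg/dL
CrCl = (140 − 84) × 74.5 / (72 × 4.038) × 0.85 = 4172.0 / 290.74 × 0.85 ≈ 12.2 mL/min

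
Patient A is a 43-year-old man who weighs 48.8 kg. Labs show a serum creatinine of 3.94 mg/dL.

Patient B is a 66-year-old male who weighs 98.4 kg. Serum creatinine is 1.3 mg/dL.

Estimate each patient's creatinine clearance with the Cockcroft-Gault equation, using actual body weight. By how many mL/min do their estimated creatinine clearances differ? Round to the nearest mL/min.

Patient A: CrCl = (140 − 43) × 48.8 / (72 × 3.94) = 4733.6 / 283.68 ≈ 16.7 mL/min
Patient B: CrCl = (140 − 66) × 98.4 / (72 × 1.3) = 7281.6 / 93.60 ≈ 77.8 mL/min
|16.7 − 77.8| = 61.1 mL/min

61 mL/min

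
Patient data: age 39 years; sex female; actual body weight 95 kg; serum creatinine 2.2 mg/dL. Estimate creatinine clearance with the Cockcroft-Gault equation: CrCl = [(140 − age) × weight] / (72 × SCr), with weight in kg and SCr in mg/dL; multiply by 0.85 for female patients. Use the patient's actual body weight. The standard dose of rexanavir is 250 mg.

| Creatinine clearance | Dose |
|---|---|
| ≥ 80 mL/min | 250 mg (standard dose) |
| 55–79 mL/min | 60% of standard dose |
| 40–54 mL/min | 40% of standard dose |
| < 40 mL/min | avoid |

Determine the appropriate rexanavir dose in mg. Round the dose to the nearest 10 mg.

CrCl = (140 − 39) × 95 / (72 × 2.2) × 0.85 = 9595.0 / 158.40 × 0.85 ≈ 51.5 mL/min
CrCl ≈ 51 mL/min → bracket 40–54 mL/min.
40% of 250 mg = 100 mg

100 mg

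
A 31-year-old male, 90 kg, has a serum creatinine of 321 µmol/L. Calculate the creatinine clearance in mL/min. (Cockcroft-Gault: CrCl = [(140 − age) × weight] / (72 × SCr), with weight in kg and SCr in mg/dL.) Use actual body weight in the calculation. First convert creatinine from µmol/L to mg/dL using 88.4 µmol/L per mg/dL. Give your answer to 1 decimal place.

37.5 mL/min

SCr = 321 / 88.4 = 3.631 mg/dL
CrCl = (140 − 31) × 90 / (72 × 3.631) = 9810.0 / 261.43 ≈ 37.5 mL/min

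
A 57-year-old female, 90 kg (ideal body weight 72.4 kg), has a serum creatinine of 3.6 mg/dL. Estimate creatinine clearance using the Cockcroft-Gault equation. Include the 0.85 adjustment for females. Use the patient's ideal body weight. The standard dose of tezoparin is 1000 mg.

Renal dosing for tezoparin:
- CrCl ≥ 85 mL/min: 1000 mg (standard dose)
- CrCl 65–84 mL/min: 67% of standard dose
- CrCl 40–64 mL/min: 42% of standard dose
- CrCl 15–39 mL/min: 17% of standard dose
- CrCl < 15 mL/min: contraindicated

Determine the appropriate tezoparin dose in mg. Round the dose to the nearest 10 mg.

170 mg

CrCl = (140 − 57) × 72.4 / (72 × 3.6) × 0.85 = 6009.2 / 259.20 × 0.85 ≈ 19.7 mL/min
CrCl ≈ 20 mL/min → bracket 15–39 mL/min.
17% of 1000 mg = 170 mg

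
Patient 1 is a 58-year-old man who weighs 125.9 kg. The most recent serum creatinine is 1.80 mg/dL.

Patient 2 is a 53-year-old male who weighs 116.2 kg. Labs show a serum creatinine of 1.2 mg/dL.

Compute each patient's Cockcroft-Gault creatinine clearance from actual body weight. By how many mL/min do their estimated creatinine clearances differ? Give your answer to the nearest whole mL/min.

37 mL/min

Patient 1: CrCl = (140 − 58) × 125.9 / (72 × 1.8) = 10323.8 / 129.60 ≈ 79.7 mL/min
Patient 2: CrCl = (140 − 53) × 116.2 / (72 × 1.2) = 10109.4 / 86.40 ≈ 117.0 mL/min
|79.7 − 117.0| = 37.3 mL/min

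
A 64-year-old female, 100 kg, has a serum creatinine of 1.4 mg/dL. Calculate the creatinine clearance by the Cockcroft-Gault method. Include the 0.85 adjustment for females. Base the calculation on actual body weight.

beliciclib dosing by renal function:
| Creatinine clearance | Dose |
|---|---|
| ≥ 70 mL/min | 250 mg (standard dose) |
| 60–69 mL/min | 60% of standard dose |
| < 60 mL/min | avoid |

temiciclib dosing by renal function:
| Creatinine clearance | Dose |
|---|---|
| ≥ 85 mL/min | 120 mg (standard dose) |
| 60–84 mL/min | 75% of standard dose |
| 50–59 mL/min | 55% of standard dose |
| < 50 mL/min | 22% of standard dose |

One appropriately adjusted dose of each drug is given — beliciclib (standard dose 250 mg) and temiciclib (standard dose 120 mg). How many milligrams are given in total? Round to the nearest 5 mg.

CrCl = (140 − 64) × 100 / (72 × 1.4) × 0.85 = 7600.0 / 100.80 × 0.85 ≈ 64.1 mL/min
CrCl ≈ 64 mL/min.
beliciclib: 60–69 mL/min → 60% of 250 mg = 150 mg.
temiciclib: 60–84 mL/min → 75% of 120 mg = 90 mg.
Total = 150 + 90 = 240 mg.

240 mg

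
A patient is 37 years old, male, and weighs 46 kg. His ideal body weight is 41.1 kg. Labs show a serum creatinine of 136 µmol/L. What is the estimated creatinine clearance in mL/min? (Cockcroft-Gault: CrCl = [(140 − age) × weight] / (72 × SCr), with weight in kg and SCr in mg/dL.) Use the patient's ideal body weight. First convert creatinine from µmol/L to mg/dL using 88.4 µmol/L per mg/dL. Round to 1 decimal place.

38.2 mL/min

SCr = 136 / 88.4 = 1.538 mg/dL
CrCl = (140 − 37) × 41.1 / (72 × 1.538) = 4233.3 / 110.74 ≈ 38.2 mL/min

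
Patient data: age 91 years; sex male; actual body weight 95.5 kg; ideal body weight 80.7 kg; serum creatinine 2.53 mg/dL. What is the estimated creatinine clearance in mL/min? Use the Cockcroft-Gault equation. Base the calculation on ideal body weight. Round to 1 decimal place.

CrCl = (140 − 91) × 80.7 / (72 × 2.53) = 3954.3 / 182.16 ≈ 21.7 mL/min

21.7 mL/min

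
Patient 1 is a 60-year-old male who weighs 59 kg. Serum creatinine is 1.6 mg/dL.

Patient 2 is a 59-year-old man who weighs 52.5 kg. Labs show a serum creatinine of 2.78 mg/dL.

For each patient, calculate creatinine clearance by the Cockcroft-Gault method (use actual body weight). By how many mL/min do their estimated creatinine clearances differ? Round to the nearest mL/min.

Patient 1: CrCl = (140 − 60) × 59 / (72 × 1.6) = 4720.0 / 115.20 ≈ 41.0 mL/min
Patient 2: CrCl = (140 − 59) × 52.5 / (72 × 2.78) = 4252.5 / 200.16 ≈ 21.2 mL/min
|41.0 − 21.2| = 19.8 mL/min

20 mL/min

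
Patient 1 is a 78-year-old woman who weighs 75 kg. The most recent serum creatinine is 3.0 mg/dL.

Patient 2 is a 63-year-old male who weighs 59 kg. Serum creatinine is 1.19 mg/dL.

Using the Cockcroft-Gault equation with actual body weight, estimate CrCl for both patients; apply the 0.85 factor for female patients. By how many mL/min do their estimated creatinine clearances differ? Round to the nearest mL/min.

35 mL/min

Patient 1: CrCl = (140 − 78) × 75 / (72 × 3) × 0.85 = 4650.0 / 216.00 × 0.85 ≈ 18.3 mL/min
Patient 2: CrCl = (140 − 63) × 59 / (72 × 1.19) = 4543.0 / 85.68 ≈ 53.0 mL/min
|18.3 − 53.0| = 34.7 mL/min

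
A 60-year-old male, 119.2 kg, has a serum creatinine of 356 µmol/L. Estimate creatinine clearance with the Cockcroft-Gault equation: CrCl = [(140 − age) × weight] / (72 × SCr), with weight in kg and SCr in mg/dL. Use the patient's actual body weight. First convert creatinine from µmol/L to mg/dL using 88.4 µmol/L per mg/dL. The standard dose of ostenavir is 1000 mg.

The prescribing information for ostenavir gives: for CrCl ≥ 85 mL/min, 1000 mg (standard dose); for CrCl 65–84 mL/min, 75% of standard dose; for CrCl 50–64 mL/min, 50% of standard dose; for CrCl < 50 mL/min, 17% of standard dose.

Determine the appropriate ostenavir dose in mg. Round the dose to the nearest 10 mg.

170 mg

SCr = 356 / 88.4 = 4.027 mg/dL
CrCl = (140 − 60) × 119.2 / (72 × 4.027) = 9536.0 / 289.94 ≈ 32.9 mL/min
CrCl ≈ 33 mL/min → bracket < 50 mL/min.
17% of 1000 mg = 170 mg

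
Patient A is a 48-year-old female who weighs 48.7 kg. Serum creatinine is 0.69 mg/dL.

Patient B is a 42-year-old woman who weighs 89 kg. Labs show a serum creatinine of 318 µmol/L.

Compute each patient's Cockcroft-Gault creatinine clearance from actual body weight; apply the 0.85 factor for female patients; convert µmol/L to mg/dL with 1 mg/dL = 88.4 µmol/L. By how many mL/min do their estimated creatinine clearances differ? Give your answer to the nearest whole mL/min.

Patient A: CrCl = (140 − 48) × 48.7 / (72 × 0.69) × 0.85 = 4480.4 / 49.68 × 0.85 ≈ 76.7 mL/min
Patient B: SCr = 318 / 88.4 = 3.597 mg/dL
Patient B: CrCl = (140 − 42) × 89 / (72 × 3.597) × 0.85 = 8722.0 / 258.98 × 0.85 ≈ 28.6 mL/min
|76.7 − 28.6| = 48.1 mL/min

48 mL/min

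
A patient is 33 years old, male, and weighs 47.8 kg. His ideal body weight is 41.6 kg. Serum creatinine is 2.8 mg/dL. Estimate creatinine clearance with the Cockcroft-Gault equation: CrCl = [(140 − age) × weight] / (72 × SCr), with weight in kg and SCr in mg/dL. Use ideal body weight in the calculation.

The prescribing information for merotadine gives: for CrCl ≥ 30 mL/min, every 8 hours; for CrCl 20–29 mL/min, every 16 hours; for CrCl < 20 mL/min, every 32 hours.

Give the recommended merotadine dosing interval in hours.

every 16 hours

CrCl = (140 − 33) × 41.6 / (72 × 2.8) = 4451.2 / 201.60 ≈ 22.1 mL/min
CrCl ≈ 22 mL/min → bracket 20–29 mL/min → every 16 hours.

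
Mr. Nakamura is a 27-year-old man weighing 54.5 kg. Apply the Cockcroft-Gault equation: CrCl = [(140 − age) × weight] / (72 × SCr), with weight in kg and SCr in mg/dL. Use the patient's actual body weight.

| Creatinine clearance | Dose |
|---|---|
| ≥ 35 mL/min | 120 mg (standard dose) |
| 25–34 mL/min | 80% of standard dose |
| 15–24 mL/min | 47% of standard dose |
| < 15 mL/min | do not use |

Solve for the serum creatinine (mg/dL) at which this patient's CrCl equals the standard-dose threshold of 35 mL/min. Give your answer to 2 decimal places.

Standard dose requires CrCl ≥ 35 mL/min.
Set (140 − 27) × 54.5 / (72 × SCr) = 35
SCr = (140 − 27) × 54.5 / (72 × 35) = 2.444 mg/dL

2.44 mg/dL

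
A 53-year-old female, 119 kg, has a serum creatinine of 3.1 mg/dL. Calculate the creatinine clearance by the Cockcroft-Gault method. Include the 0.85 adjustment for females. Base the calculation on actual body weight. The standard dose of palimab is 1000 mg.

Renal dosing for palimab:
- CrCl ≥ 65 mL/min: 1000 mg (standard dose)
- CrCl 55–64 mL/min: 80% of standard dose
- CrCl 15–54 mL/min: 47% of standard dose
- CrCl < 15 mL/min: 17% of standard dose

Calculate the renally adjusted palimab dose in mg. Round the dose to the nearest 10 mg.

470 mg

CrCl = (140 − 53) × 119 / (72 × 3.1) × 0.85 = 10353.0 / 223.20 × 0.85 ≈ 39.4 mL/min
CrCl ≈ 39 mL/min → bracket 15–54 mL/min.
47% of 1000 mg = 470 mg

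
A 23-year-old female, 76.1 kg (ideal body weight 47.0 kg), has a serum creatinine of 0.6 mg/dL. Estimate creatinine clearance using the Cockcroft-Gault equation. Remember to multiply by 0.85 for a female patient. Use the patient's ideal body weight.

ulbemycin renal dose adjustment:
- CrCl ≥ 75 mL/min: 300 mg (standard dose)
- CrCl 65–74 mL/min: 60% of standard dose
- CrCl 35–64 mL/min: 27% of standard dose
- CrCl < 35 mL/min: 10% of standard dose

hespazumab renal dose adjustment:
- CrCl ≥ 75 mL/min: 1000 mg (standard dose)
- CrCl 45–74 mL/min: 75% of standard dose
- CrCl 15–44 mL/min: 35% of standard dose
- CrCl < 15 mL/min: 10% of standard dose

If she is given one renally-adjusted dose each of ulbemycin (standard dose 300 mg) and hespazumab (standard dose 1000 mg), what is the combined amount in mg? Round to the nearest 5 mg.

1300 mg

CrCl = (140 − 23) × 47 / (72 × 0.6) × 0.85 = 5499.0 / 43.20 × 0.85 ≈ 108.2 mL/min
CrCl ≈ 108 mL/min.
ulbemycin: ≥ 75 mL/min → 100% of 300 mg = 300 mg.
hespazumab: ≥ 75 mL/min → 100% of 1000 mg = 1000 mg.
Total = 300 + 1000 = 1300 mg.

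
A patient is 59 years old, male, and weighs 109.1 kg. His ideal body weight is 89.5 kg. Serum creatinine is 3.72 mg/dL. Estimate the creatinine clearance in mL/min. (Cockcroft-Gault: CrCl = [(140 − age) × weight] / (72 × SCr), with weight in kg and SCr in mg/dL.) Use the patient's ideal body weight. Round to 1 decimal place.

27.1 mL/min

CrCl = (140 − 59) × 89.5 / (72 × 3.72) = 7249.5 / 267.84 ≈ 27.1 mL/min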